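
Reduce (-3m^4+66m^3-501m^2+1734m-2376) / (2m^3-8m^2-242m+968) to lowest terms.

(-3m^2+21m-54)/(2m+22)

Repeated division with remainder:
  -3m^4+66m^3-501m^2+1734m-2376 = (-(3/2)m+27)(2m^3-8m^2-242m+968) + (-648m^2+9720m-28512)
  2m^3-8m^2-242m+968 = (-(1/324)m-11/324)(-648m^2+9720m-28512) + (0)
Last nonzero remainder: -648m^2+9720m-28512. Dividing through by -648 gives the monic gcd m^2-15m+44.
Cancel m^2-15m+44 from numerator and denominator to get the reduced form.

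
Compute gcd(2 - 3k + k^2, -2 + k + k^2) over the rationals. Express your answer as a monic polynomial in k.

Repeated division with remainder:
  k^2 - 3k + 2 = (k^2 + k - 2) + (-4k + 4)
  k^2 + k - 2 = (-(1/4)k - 1/2)(-4k + 4) + (0)
Last nonzero remainder: -4k + 4. Dividing through by -4 gives the monic gcd k - 1.

-1 + k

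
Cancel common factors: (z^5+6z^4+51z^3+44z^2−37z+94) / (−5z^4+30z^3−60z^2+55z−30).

By polynomial division,
  z^5+6z^4+51z^3+44z^2−37z+94 = (−(1/5)z−12/5)(−5z^4+30z^3−60z^2+55z−30) + (111z^3−89z^2+89z+22)
  −5z^4+30z^3−60z^2+55z−30 = (−(5/111)z+2885/12321)(111z^3−89z^2+89z+22) + (−(433100/12321)z^2+(433100/12321)z−433100/12321)
  111z^3−89z^2+89z+22 = (−(1367631/433100)z−135531/216550)(−(433100/12321)z^2+(433100/12321)z−433100/12321) + (0)
Last nonzero remainder: −(433100/12321)z^2+(433100/12321)z−433100/12321. Dividing through by −433100/12321 gives the monic gcd z^2−z+1.
Cancel z^2−z+1 from numerator and denominator to get the reduced form.

(−z^3−7z^2−57z−94)/(5z^2−25z+30)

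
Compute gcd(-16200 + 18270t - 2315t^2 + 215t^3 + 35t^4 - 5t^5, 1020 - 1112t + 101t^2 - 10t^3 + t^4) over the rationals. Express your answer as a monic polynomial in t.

10 - 11t + t^2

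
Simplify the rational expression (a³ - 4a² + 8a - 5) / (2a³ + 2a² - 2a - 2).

(a² - 3a + 5)/(2a² + 4a + 2)

Repeated division with remainder:
  a³ - 4a² + 8a - 5 = (1/2)(2a³ + 2a² - 2a - 2) + (-5a² + 9a - 4)
  2a³ + 2a² - 2a - 2 = (-(2/5)a - 28/25)(-5a² + 9a - 4) + ((162/25)a - 162/25)
  -5a² + 9a - 4 = (-(125/162)a + 50/81)((162/25)a - 162/25) + (0)
Last nonzero remainder: (162/25)a - 162/25. Dividing through by 162/25 gives the monic gcd a - 1.
Cancel a - 1 from numerator and denominator to get the reduced form.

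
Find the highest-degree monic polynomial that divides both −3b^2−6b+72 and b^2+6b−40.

b−4

Repeated division with remainder:
  −3b^2−6b+72 = (−3)(b^2+6b−40) + (12b−48)
  b^2+6b−40 = ((1/12)b+5/6)(12b−48) + (0)
Last nonzero remainder: 12b−48. Dividing through by 12 gives the monic gcd b−4.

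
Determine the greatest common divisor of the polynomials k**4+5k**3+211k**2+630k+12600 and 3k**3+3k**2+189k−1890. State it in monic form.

Euclidean algorithm in ℚ[k]:
  k**4+5k**3+211k**2+630k+12600 = ((1/3)k+4/3)(3k**3+3k**2+189k−1890) + (144k**2+1008k+15120)
  3k**3+3k**2+189k−1890 = ((1/48)k−1/8)(144k**2+1008k+15120) + (0)
Last nonzero remainder: 144k**2+1008k+15120. Dividing through by 144 gives the monic gcd k**2+7k+105.

k**2+7k+105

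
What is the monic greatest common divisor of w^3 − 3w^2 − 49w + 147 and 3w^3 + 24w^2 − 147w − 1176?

w^2 − 49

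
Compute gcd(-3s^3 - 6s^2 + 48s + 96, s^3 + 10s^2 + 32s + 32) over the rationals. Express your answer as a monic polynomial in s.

Repeated division with remainder:
  -3s^3 - 6s^2 + 48s + 96 = (-3)(s^3 + 10s^2 + 32s + 32) + (24s^2 + 144s + 192)
  s^3 + 10s^2 + 32s + 32 = ((1/24)s + 1/6)(24s^2 + 144s + 192) + (0)
Last nonzero remainder: 24s^2 + 144s + 192. Dividing through by 24 gives the monic gcd s^2 + 6s + 8.

s^2 + 6s + 8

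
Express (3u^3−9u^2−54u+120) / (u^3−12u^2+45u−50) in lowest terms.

Apply the Euclidean algorithm:
  3u^3−9u^2−54u+120 = (3)(u^3−12u^2+45u−50) + (27u^2−189u+270)
  u^3−12u^2+45u−50 = ((1/27)u−5/27)(27u^2−189u+270) + (0)
Last nonzero remainder: 27u^2−189u+270. Dividing through by 27 gives the monic gcd u^2−7u+10.
Cancel u^2−7u+10 from numerator and denominator to get the reduced form.

(3u+12)/(u−5)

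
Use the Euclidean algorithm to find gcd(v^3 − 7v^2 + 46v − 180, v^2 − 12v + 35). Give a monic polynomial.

v − 5

Repeated division with remainder:
  v^3 − 7v^2 + 46v − 180 = (v + 5)(v^2 − 12v + 35) + (71v − 355)
  v^2 − 12v + 35 = ((1/71)v − 7/71)(71v − 355) + (0)
Last nonzero remainder: 71v − 355. Dividing through by 71 gives the monic gcd v − 5.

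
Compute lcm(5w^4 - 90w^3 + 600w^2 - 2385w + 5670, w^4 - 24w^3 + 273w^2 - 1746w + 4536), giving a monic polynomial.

w^6 - 27w^5 + 366w^4 - 3069w^3 + 15507w^2 - 50274w + 95256

Euclidean algorithm in ℚ[w]:
  5w^4 - 90w^3 + 600w^2 - 2385w + 5670 = (5)(w^4 - 24w^3 + 273w^2 - 1746w + 4536) + (30w^3 - 765w^2 + 6345w - 17010)
  w^4 - 24w^3 + 273w^2 - 1746w + 4536 = ((1/30)w + 1/20)(30w^3 - 765w^2 + 6345w - 17010) + ((399/4)w^2 - (5985/4)w + 10773/2)
  30w^3 - 765w^2 + 6345w - 17010 = ((40/133)w - 60/19)((399/4)w^2 - (5985/4)w + 10773/2) + (0)
Last nonzero remainder: (399/4)w^2 - (5985/4)w + 10773/2. Dividing through by 399/4 gives the monic gcd w^2 - 15w + 54.
Then lcm(f, g) = f·g / gcd(f, g); expanding and making the result monic gives the answer.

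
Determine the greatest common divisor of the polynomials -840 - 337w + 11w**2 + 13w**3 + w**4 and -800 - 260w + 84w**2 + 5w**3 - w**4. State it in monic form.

-40 + 3w + w**2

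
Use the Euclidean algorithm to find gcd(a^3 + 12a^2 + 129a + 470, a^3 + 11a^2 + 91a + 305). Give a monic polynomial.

Apply the Euclidean algorithm:
  a^3 + 12a^2 + 129a + 470 = (a^3 + 11a^2 + 91a + 305) + (a^2 + 38a + 165)
  a^3 + 11a^2 + 91a + 305 = (a − 27)(a^2 + 38a + 165) + (952a + 4760)
  a^2 + 38a + 165 = ((1/952)a + 33/952)(952a + 4760) + (0)
Last nonzero remainder: 952a + 4760. Dividing through by 952 gives the monic gcd a + 5.

a + 5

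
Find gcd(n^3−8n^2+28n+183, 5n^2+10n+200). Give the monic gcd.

1

Euclidean algorithm in ℚ[n]:
  n^3−8n^2+28n+183 = ((1/5)n−2)(5n^2+10n+200) + (8n+583)
  5n^2+10n+200 = ((5/8)n−2835/64)(8n+583) + (1665605/64)
  8n+583 = ((512/1665605)n+37312/1665605)(1665605/64) + (0)
The last nonzero remainder is the constant 1665605/64, so the polynomials are coprime and gcd = 1.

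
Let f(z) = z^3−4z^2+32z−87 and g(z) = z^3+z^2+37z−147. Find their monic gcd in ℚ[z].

z−3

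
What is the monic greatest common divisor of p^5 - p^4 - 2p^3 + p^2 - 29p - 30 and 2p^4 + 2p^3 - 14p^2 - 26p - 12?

p^3 - 7p - 6

By polynomial division,
  p^5 - p^4 - 2p^3 + p^2 - 29p - 30 = ((1/2)p - 1)(2p^4 + 2p^3 - 14p^2 - 26p - 12) + (7p^3 - 49p - 42)
  2p^4 + 2p^3 - 14p^2 - 26p - 12 = ((2/7)p + 2/7)(7p^3 - 49p - 42) + (0)
Last nonzero remainder: 7p^3 - 49p - 42. Dividing through by 7 gives the monic gcd p^3 - 7p - 6.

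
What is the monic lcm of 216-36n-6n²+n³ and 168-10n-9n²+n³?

-6048+360n+492n²-46n³-9n⁴+n⁵

By polynomial division,
  n³-6n²-36n+216 = (n³-9n²-10n+168) + (3n²-26n+48)
  n³-9n²-10n+168 = ((1/3)n-1/9)(3n²-26n+48) + (-(260/9)n+520/3)
  3n²-26n+48 = (-(27/260)n+18/65)(-(260/9)n+520/3) + (0)
Last nonzero remainder: -(260/9)n+520/3. Dividing through by -260/9 gives the monic gcd n-6.
Then lcm(f, g) = f·g / gcd(f, g); expanding and making the result monic gives the answer.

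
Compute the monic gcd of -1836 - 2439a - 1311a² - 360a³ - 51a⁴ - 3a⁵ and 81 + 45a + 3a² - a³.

Apply the Euclidean algorithm:
  -3a⁵ - 51a⁴ - 360a³ - 1311a² - 2439a - 1836 = (3a² + 60a + 675)(-a³ + 3a² + 45a + 81) + (-6279a² - 37674a - 56511)
  -a³ + 3a² + 45a + 81 = ((1/6279)a - 3/2093)(-6279a² - 37674a - 56511) + (0)
Last nonzero remainder: -6279a² - 37674a - 56511. Dividing through by -6279 gives the monic gcd a² + 6a + 9.

9 + 6a + a²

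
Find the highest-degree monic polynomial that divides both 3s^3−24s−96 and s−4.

s−4

Euclidean algorithm in ℚ[s]:
  3s^3−24s−96 = (3s^2+12s+24)(s−4) + (0)
The last nonzero remainder s−4 is already monic.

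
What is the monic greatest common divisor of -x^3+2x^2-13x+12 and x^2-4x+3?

x-1

By polynomial division,
  -x^3+2x^2-13x+12 = (-x-2)(x^2-4x+3) + (-18x+18)
  x^2-4x+3 = (-(1/18)x+1/6)(-18x+18) + (0)
Last nonzero remainder: -18x+18. Dividing through by -18 gives the monic gcd x-1.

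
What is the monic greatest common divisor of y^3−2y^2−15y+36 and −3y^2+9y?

By polynomial division,
  y^3−2y^2−15y+36 = (−(1/3)y−1/3)(−3y^2+9y) + (−12y+36)
  −3y^2+9y = ((1/4)y)(−12y+36) + (0)
Last nonzero remainder: −12y+36. Dividing through by −12 gives the monic gcd y−3.

y−3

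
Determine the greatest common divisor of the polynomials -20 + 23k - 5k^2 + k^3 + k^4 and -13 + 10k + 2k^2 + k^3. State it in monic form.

-1 + k

Repeated division with remainder:
  k^4 + k^3 - 5k^2 + 23k - 20 = (k - 1)(k^3 + 2k^2 + 10k - 13) + (-13k^2 + 46k - 33)
  k^3 + 2k^2 + 10k - 13 = (-(1/13)k - 72/169)(-13k^2 + 46k - 33) + ((4573/169)k - 4573/169)
  -13k^2 + 46k - 33 = (-(2197/4573)k + 5577/4573)((4573/169)k - 4573/169) + (0)
Last nonzero remainder: (4573/169)k - 4573/169. Dividing through by 4573/169 gives the monic gcd k - 1.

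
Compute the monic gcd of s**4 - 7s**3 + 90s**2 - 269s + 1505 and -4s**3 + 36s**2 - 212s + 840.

Apply the Euclidean algorithm:
  s**4 - 7s**3 + 90s**2 - 269s + 1505 = (-(1/4)s - 1/2)(-4s**3 + 36s**2 - 212s + 840) + (55s**2 - 165s + 1925)
  -4s**3 + 36s**2 - 212s + 840 = (-(4/55)s + 24/55)(55s**2 - 165s + 1925) + (0)
Last nonzero remainder: 55s**2 - 165s + 1925. Dividing through by 55 gives the monic gcd s**2 - 3s + 35.

s**2 - 3s + 35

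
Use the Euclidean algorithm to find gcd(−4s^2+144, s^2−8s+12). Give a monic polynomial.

s−6

Euclidean algorithm in ℚ[s]:
  −4s^2+144 = (−4)(s^2−8s+12) + (−32s+192)
  s^2−8s+12 = (−(1/32)s+1/16)(−32s+192) + (0)
Last nonzero remainder: −32s+192. Dividing through by −32 gives the monic gcd s−6.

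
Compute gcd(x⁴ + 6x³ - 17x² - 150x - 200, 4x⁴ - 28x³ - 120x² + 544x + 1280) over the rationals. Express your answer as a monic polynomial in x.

Euclidean algorithm in ℚ[x]:
  x⁴ + 6x³ - 17x² - 150x - 200 = (1/4)(4x⁴ - 28x³ - 120x² + 544x + 1280) + (13x³ + 13x² - 286x - 520)
  4x⁴ - 28x³ - 120x² + 544x + 1280 = ((4/13)x - 32/13)(13x³ + 13x² - 286x - 520) + (0)
Last nonzero remainder: 13x³ + 13x² - 286x - 520. Dividing through by 13 gives the monic gcd x³ + x² - 22x - 40.

x³ + x² - 22x - 40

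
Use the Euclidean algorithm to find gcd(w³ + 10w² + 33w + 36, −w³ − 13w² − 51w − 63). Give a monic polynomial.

w² + 6w + 9

Euclidean algorithm in ℚ[w]:
  w³ + 10w² + 33w + 36 = (−1)(−w³ − 13w² − 51w − 63) + (−3w² − 18w − 27)
  −w³ − 13w² − 51w − 63 = ((1/3)w + 7/3)(−3w² − 18w − 27) + (0)
Last nonzero remainder: −3w² − 18w − 27. Dividing through by −3 gives the monic gcd w² + 6w + 9.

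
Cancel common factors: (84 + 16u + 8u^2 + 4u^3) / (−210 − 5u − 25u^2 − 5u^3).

Repeated division with remainder:
  4u^3 + 8u^2 + 16u + 84 = (−4/5)(−5u^3 − 25u^2 − 5u − 210) + (−12u^2 + 12u − 84)
  −5u^3 − 25u^2 − 5u − 210 = ((5/12)u + 5/2)(−12u^2 + 12u − 84) + (0)
Last nonzero remainder: −12u^2 + 12u − 84. Dividing through by −12 gives the monic gcd u^2 − u + 7.
Cancel u^2 − u + 7 from numerator and denominator to get the reduced form.

(−12 − 4u)/(30 + 5u)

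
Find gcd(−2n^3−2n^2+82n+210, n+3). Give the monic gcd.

n+3

By polynomial division,
  −2n^3−2n^2+82n+210 = (−2n^2+4n+70)(n+3) + (0)
The last nonzero remainder n+3 is already monic.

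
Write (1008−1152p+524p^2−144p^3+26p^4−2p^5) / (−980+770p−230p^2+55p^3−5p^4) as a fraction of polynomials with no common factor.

Apply the Euclidean algorithm:
  −2p^5+26p^4−144p^3+524p^2−1152p+1008 = ((2/5)p−4/5)(−5p^4+55p^3−230p^2+770p−980) + (−8p^3+32p^2−144p+224)
  −5p^4+55p^3−230p^2+770p−980 = ((5/8)p−35/8)(−8p^3+32p^2−144p+224) + (0)
Last nonzero remainder: −8p^3+32p^2−144p+224. Dividing through by −8 gives the monic gcd p^3−4p^2+18p−28.
Cancel p^3−4p^2+18p−28 from numerator and denominator to get the reduced form.

(36−18p+2p^2)/(−35+5p)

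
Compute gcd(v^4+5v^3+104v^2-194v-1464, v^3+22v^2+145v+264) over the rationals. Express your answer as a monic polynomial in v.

v+3

Apply the Euclidean algorithm:
  v^4+5v^3+104v^2-194v-1464 = (v-17)(v^3+22v^2+145v+264) + (333v^2+2007v+3024)
  v^3+22v^2+145v+264 = ((1/333)v+197/4107)(333v^2+2007v+3024) + ((54280/1369)v+162840/1369)
  333v^2+2007v+3024 = ((455877/54280)v+172494/6785)((54280/1369)v+162840/1369) + (0)
Last nonzero remainder: (54280/1369)v+162840/1369. Dividing through by 54280/1369 gives the monic gcd v+3.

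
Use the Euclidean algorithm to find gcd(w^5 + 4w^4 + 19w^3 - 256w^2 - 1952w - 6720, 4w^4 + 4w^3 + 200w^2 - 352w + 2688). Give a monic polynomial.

Repeated division with remainder:
  w^5 + 4w^4 + 19w^3 - 256w^2 - 1952w - 6720 = ((1/4)w + 3/4)(4w^4 + 4w^3 + 200w^2 - 352w + 2688) + (-34w^3 - 318w^2 - 2360w - 8736)
  4w^4 + 4w^3 + 200w^2 - 352w + 2688 = (-(2/17)w + 284/289)(-34w^3 - 318w^2 - 2360w - 8736) + ((67872/289)w^2 + (271488/289)w + 3257856/289)
  -34w^3 - 318w^2 - 2360w - 8736 = (-(4913/33936)w - 3757/4848)((67872/289)w^2 + (271488/289)w + 3257856/289) + (0)
Last nonzero remainder: (67872/289)w^2 + (271488/289)w + 3257856/289. Dividing through by 67872/289 gives the monic gcd w^2 + 4w + 48.

w^2 + 4w + 48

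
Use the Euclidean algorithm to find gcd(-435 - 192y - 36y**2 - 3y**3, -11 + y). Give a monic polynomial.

1

By polynomial division,
  -3y**3 - 36y**2 - 192y - 435 = (-3y**2 - 69y - 951)(y - 11) + (-10896)
  y - 11 = (-(1/10896)y + 11/10896)(-10896) + (0)
The last nonzero remainder is the constant -10896, so the polynomials are coprime and gcd = 1.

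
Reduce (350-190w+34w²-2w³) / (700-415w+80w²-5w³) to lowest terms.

Apply the Euclidean algorithm:
  -2w³+34w²-190w+350 = (2/5)(-5w³+80w²-415w+700) + (2w²-24w+70)
  -5w³+80w²-415w+700 = (-(5/2)w+10)(2w²-24w+70) + (0)
Last nonzero remainder: 2w²-24w+70. Dividing through by 2 gives the monic gcd w²-12w+35.
Cancel w²-12w+35 from numerator and denominator to get the reduced form.

(-10+2w)/(-20+5w)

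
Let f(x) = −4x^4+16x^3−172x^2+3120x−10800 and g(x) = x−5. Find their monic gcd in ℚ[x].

x−5

Apply the Euclidean algorithm:
  −4x^4+16x^3−172x^2+3120x−10800 = (−4x^3−4x^2−192x+2160)(x−5) + (0)
The last nonzero remainder x−5 is already monic.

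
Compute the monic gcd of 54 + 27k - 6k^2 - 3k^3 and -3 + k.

-3 + k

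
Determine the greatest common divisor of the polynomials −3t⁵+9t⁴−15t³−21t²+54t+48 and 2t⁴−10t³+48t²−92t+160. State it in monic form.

Repeated division with remainder:
  −3t⁵+9t⁴−15t³−21t²+54t+48 = (−(3/2)t−3)(2t⁴−10t³+48t²−92t+160) + (27t³−15t²+18t+528)
  2t⁴−10t³+48t²−92t+160 = ((2/27)t−80/243)(27t³−15t²+18t+528) + ((3380/81)t²−(3380/27)t+27040/81)
  27t³−15t²+18t+528 = ((2187/3380)t+2673/1690)((3380/81)t²−(3380/27)t+27040/81) + (0)
Last nonzero remainder: (3380/81)t²−(3380/27)t+27040/81. Dividing through by 3380/81 gives the monic gcd t²−3t+8.

t²−3t+8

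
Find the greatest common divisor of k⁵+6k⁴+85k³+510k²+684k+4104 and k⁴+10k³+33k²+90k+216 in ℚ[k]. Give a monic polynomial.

By polynomial division,
  k⁵+6k⁴+85k³+510k²+684k+4104 = (k-4)(k⁴+10k³+33k²+90k+216) + (92k³+552k²+828k+4968)
  k⁴+10k³+33k²+90k+216 = ((1/92)k+1/23)(92k³+552k²+828k+4968) + (0)
Last nonzero remainder: 92k³+552k²+828k+4968. Dividing through by 92 gives the monic gcd k³+6k²+9k+54.

k³+6k²+9k+54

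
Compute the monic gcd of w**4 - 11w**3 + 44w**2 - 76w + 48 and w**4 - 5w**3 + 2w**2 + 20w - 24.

w**3 - 7w**2 + 16w - 12

Apply the Euclidean algorithm:
  w**4 - 11w**3 + 44w**2 - 76w + 48 = (w**4 - 5w**3 + 2w**2 + 20w - 24) + (-6w**3 + 42w**2 - 96w + 72)
  w**4 - 5w**3 + 2w**2 + 20w - 24 = (-(1/6)w - 1/3)(-6w**3 + 42w**2 - 96w + 72) + (0)
Last nonzero remainder: -6w**3 + 42w**2 - 96w + 72. Dividing through by -6 gives the monic gcd w**3 - 7w**2 + 16w - 12.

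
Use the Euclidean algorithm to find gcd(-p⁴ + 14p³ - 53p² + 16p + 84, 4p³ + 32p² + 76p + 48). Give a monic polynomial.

By polynomial division,
  -p⁴ + 14p³ - 53p² + 16p + 84 = (-(1/4)p + 11/2)(4p³ + 32p² + 76p + 48) + (-210p² - 390p - 180)
  4p³ + 32p² + 76p + 48 = (-(2/105)p - 86/735)(-210p² - 390p - 180) + ((1320/49)p + 1320/49)
  -210p² - 390p - 180 = (-(343/44)p - 147/22)((1320/49)p + 1320/49) + (0)
Last nonzero remainder: (1320/49)p + 1320/49. Dividing through by 1320/49 gives the monic gcd p + 1.

p + 1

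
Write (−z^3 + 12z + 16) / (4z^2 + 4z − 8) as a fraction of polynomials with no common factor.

By polynomial division,
  −z^3 + 12z + 16 = (−(1/4)z + 1/4)(4z^2 + 4z − 8) + (9z + 18)
  4z^2 + 4z − 8 = ((4/9)z − 4/9)(9z + 18) + (0)
Last nonzero remainder: 9z + 18. Dividing through by 9 gives the monic gcd z + 2.
Cancel z + 2 from numerator and denominator to get the reduced form.

(−z^2 + 2z + 8)/(4z − 4)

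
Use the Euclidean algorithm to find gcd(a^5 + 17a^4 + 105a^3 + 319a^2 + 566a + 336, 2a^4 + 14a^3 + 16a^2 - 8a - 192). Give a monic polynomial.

a^3 + 9a^2 + 26a + 48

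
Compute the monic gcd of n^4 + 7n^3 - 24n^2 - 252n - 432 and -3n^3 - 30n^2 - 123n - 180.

n + 3

Euclidean algorithm in ℚ[n]:
  n^4 + 7n^3 - 24n^2 - 252n - 432 = (-(1/3)n + 1)(-3n^3 - 30n^2 - 123n - 180) + (-35n^2 - 189n - 252)
  -3n^3 - 30n^2 - 123n - 180 = ((3/35)n + 69/175)(-35n^2 - 189n - 252) + (-(672/25)n - 2016/25)
  -35n^2 - 189n - 252 = ((125/96)n + 25/8)(-(672/25)n - 2016/25) + (0)
Last nonzero remainder: -(672/25)n - 2016/25. Dividing through by -672/25 gives the monic gcd n + 3.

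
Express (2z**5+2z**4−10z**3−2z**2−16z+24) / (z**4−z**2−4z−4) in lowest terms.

(2z**2+4z−6)/(z+1)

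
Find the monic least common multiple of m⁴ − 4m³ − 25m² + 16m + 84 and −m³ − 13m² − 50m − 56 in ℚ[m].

Repeated division with remainder:
  m⁴ − 4m³ − 25m² + 16m + 84 = (−m + 17)(−m³ − 13m² − 50m − 56) + (146m² + 810m + 1036)
  −m³ − 13m² − 50m − 56 = (−(1/146)m − 272/5329)(146m² + 810m + 1036) + (−(8316/5329)m − 16632/5329)
  146m² + 810m + 1036 = (−(389017/4158)m − 197173/594)(−(8316/5329)m − 16632/5329) + (0)
Last nonzero remainder: −(8316/5329)m − 16632/5329. Dividing through by −8316/5329 gives the monic gcd m + 2.
Then lcm(f, g) = f·g / gcd(f, g); expanding and making the result monic gives the answer.

m⁶ + 7m⁵ − 41m⁴ − 371m³ − 440m² + 1372m + 2352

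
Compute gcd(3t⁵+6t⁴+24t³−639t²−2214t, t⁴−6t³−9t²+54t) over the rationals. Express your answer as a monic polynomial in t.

By polynomial division,
  3t⁵+6t⁴+24t³−639t²−2214t = (3t+24)(t⁴−6t³−9t²+54t) + (195t³−585t²−3510t)
  t⁴−6t³−9t²+54t = ((1/195)t−1/65)(195t³−585t²−3510t) + (0)
Last nonzero remainder: 195t³−585t²−3510t. Dividing through by 195 gives the monic gcd t³−3t²−18t.

t³−3t²−18t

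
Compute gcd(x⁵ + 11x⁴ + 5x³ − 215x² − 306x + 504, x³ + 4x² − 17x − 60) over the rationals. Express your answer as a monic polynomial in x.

Apply the Euclidean algorithm:
  x⁵ + 11x⁴ + 5x³ − 215x² − 306x + 504 = (x² + 7x − 6)(x³ + 4x² − 17x − 60) + (−12x² + 12x + 144)
  x³ + 4x² − 17x − 60 = (−(1/12)x − 5/12)(−12x² + 12x + 144) + (0)
Last nonzero remainder: −12x² + 12x + 144. Dividing through by −12 gives the monic gcd x² − x − 12.

x² − x − 12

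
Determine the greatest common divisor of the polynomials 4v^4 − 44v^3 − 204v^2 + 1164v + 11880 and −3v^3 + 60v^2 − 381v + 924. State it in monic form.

v − 11

By polynomial division,
  4v^4 − 44v^3 − 204v^2 + 1164v + 11880 = (−(4/3)v − 12)(−3v^3 + 60v^2 − 381v + 924) + (8v^2 − 2176v + 22968)
  −3v^3 + 60v^2 − 381v + 924 = (−(3/8)v − 189/2)(8v^2 − 2176v + 22968) + (−197400v + 2171400)
  8v^2 − 2176v + 22968 = (−(1/24675)v + 87/8225)(−197400v + 2171400) + (0)
Last nonzero remainder: −197400v + 2171400. Dividing through by −197400 gives the monic gcd v − 11.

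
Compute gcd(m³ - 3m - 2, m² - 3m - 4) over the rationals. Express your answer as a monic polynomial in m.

By polynomial division,
  m³ - 3m - 2 = (m + 3)(m² - 3m - 4) + (10m + 10)
  m² - 3m - 4 = ((1/10)m - 2/5)(10m + 10) + (0)
Last nonzero remainder: 10m + 10. Dividing through by 10 gives the monic gcd m + 1.

m + 1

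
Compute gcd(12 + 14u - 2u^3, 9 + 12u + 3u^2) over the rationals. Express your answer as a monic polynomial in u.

1 + u

Apply the Euclidean algorithm:
  -2u^3 + 14u + 12 = (-(2/3)u + 8/3)(3u^2 + 12u + 9) + (-12u - 12)
  3u^2 + 12u + 9 = (-(1/4)u - 3/4)(-12u - 12) + (0)
Last nonzero remainder: -12u - 12. Dividing through by -12 gives the monic gcd u + 1.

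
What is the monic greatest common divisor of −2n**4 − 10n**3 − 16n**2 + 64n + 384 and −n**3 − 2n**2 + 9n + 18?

Apply the Euclidean algorithm:
  −2n**4 − 10n**3 − 16n**2 + 64n + 384 = (2n + 6)(−n**3 − 2n**2 + 9n + 18) + (−22n**2 − 26n + 276)
  −n**3 − 2n**2 + 9n + 18 = ((1/22)n + 9/242)(−22n**2 − 26n + 276) + (−(312/121)n + 936/121)
  −22n**2 − 26n + 276 = ((1331/156)n + 2783/78)(−(312/121)n + 936/121) + (0)
Last nonzero remainder: −(312/121)n + 936/121. Dividing through by −312/121 gives the monic gcd n − 3.

n − 3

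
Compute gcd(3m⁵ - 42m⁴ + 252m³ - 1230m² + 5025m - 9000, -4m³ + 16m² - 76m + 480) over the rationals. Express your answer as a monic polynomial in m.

m³ - 4m² + 19m - 120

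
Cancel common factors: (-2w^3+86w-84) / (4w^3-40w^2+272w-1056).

Apply the Euclidean algorithm:
  -2w^3+86w-84 = (-1/2)(4w^3-40w^2+272w-1056) + (-20w^2+222w-612)
  4w^3-40w^2+272w-1056 = (-(1/5)w-11/50)(-20w^2+222w-612) + ((4961/25)w-29766/25)
  -20w^2+222w-612 = (-(500/4961)w+2550/4961)((4961/25)w-29766/25) + (0)
Last nonzero remainder: (4961/25)w-29766/25. Dividing through by 4961/25 gives the monic gcd w-6.
Cancel w-6 from numerator and denominator to get the reduced form.

(-w^2-6w+7)/(2w^2-8w+88)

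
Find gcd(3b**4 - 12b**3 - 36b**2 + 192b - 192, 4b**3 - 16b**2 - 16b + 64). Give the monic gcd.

Apply the Euclidean algorithm:
  3b**4 - 12b**3 - 36b**2 + 192b - 192 = ((3/4)b)(4b**3 - 16b**2 - 16b + 64) + (-24b**2 + 144b - 192)
  4b**3 - 16b**2 - 16b + 64 = (-(1/6)b - 1/3)(-24b**2 + 144b - 192) + (0)
Last nonzero remainder: -24b**2 + 144b - 192. Dividing through by -24 gives the monic gcd b**2 - 6b + 8.

b**2 - 6b + 8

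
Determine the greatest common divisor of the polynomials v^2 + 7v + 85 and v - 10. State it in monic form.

1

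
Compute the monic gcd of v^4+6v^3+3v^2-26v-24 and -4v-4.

v+1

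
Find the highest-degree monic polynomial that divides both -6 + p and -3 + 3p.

By polynomial division,
  p - 6 = (1/3)(3p - 3) + (-5)
  3p - 3 = (-(3/5)p + 3/5)(-5) + (0)
The last nonzero remainder is the constant -5, so the polynomials are coprime and gcd = 1.

1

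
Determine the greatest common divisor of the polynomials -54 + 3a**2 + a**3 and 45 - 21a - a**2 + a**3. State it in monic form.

-3 + a

Euclidean algorithm in ℚ[a]:
  a**3 + 3a**2 - 54 = (a**3 - a**2 - 21a + 45) + (4a**2 + 21a - 99)
  a**3 - a**2 - 21a + 45 = ((1/4)a - 25/16)(4a**2 + 21a - 99) + ((585/16)a - 1755/16)
  4a**2 + 21a - 99 = ((64/585)a + 176/195)((585/16)a - 1755/16) + (0)
Last nonzero remainder: (585/16)a - 1755/16. Dividing through by 585/16 gives the monic gcd a - 3.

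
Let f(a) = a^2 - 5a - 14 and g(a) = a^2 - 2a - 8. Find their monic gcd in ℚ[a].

a + 2

Apply the Euclidean algorithm:
  a^2 - 5a - 14 = (a^2 - 2a - 8) + (-3a - 6)
  a^2 - 2a - 8 = (-(1/3)a + 4/3)(-3a - 6) + (0)
Last nonzero remainder: -3a - 6. Dividing through by -3 gives the monic gcd a + 2.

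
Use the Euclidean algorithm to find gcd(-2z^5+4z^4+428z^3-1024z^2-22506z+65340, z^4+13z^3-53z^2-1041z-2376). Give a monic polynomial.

z^2+2z-99

Repeated division with remainder:
  -2z^5+4z^4+428z^3-1024z^2-22506z+65340 = (-2z+30)(z^4+13z^3-53z^2-1041z-2376) + (-68z^3-1516z^2+3972z+136620)
  z^4+13z^3-53z^2-1041z-2376 = (-(1/68)z+79/578)(-68z^3-1516z^2+3972z+136620) + ((61446/289)z^2+(122892/289)z-6083154/289)
  -68z^3-1516z^2+3972z+136620 = (-(9826/30723)z-66470/10241)((61446/289)z^2+(122892/289)z-6083154/289) + (0)
Last nonzero remainder: (61446/289)z^2+(122892/289)z-6083154/289. Dividing through by 61446/289 gives the monic gcd z^2+2z-99.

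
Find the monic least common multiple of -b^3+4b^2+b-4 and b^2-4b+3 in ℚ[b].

b^4-7b^3+11b^2+7b-12

By polynomial division,
  -b^3+4b^2+b-4 = (-b)(b^2-4b+3) + (4b-4)
  b^2-4b+3 = ((1/4)b-3/4)(4b-4) + (0)
Last nonzero remainder: 4b-4. Dividing through by 4 gives the monic gcd b-1.
Then lcm(f, g) = f·g / gcd(f, g); expanding and making the result monic gives the answer.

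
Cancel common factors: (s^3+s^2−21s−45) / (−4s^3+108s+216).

(−s+5)/(4s−24)

By polynomial division,
  s^3+s^2−21s−45 = (−1/4)(−4s^3+108s+216) + (s^2+6s+9)
  −4s^3+108s+216 = (−4s+24)(s^2+6s+9) + (0)
The last nonzero remainder s^2+6s+9 is already monic.
Cancel s^2+6s+9 from numerator and denominator to get the reduced form.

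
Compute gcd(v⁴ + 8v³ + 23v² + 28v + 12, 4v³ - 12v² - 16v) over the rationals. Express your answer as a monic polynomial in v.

Repeated division with remainder:
  v⁴ + 8v³ + 23v² + 28v + 12 = ((1/4)v + 11/4)(4v³ - 12v² - 16v) + (60v² + 72v + 12)
  4v³ - 12v² - 16v = ((1/15)v - 7/25)(60v² + 72v + 12) + ((84/25)v + 84/25)
  60v² + 72v + 12 = ((125/7)v + 25/7)((84/25)v + 84/25) + (0)
Last nonzero remainder: (84/25)v + 84/25. Dividing through by 84/25 gives the monic gcd v + 1.

v + 1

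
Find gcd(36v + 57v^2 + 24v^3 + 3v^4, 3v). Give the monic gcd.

v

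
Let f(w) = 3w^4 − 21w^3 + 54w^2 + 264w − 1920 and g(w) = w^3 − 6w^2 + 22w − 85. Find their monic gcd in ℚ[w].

Repeated division with remainder:
  3w^4 − 21w^3 + 54w^2 + 264w − 1920 = (3w − 3)(w^3 − 6w^2 + 22w − 85) + (−30w^2 + 585w − 2175)
  w^3 − 6w^2 + 22w − 85 = (−(1/30)w − 9/20)(−30w^2 + 585w − 2175) + ((851/4)w − 4255/4)
  −30w^2 + 585w − 2175 = (−(120/851)w + 1740/851)((851/4)w − 4255/4) + (0)
Last nonzero remainder: (851/4)w − 4255/4. Dividing through by 851/4 gives the monic gcd w − 5.

w − 5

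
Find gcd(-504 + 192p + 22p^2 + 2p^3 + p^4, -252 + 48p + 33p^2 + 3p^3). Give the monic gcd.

-12 + 4p + p^2

Apply the Euclidean algorithm:
  p^4 + 2p^3 + 22p^2 + 192p - 504 = ((1/3)p - 3)(3p^3 + 33p^2 + 48p - 252) + (105p^2 + 420p - 1260)
  3p^3 + 33p^2 + 48p - 252 = ((1/35)p + 1/5)(105p^2 + 420p - 1260) + (0)
Last nonzero remainder: 105p^2 + 420p - 1260. Dividing through by 105 gives the monic gcd p^2 + 4p - 12.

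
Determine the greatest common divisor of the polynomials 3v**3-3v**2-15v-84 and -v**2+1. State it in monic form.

1

Apply the Euclidean algorithm:
  3v**3-3v**2-15v-84 = (-3v+3)(-v**2+1) + (-12v-87)
  -v**2+1 = ((1/12)v-29/48)(-12v-87) + (-825/16)
  -12v-87 = ((64/275)v+464/275)(-825/16) + (0)
The last nonzero remainder is the constant -825/16, so the polynomials are coprime and gcd = 1.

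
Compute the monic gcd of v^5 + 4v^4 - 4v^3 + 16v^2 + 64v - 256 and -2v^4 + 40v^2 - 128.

v^2 + 2v - 8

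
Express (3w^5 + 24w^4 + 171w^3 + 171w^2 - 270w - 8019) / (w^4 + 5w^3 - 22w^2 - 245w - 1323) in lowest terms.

(3w^3 + 9w^2 + 45w - 297)/(w^2 - 49)

Euclidean algorithm in ℚ[w]:
  3w^5 + 24w^4 + 171w^3 + 171w^2 - 270w - 8019 = (3w + 9)(w^4 + 5w^3 - 22w^2 - 245w - 1323) + (192w^3 + 1104w^2 + 5904w + 3888)
  w^4 + 5w^3 - 22w^2 - 245w - 1323 = ((1/192)w - 1/256)(192w^3 + 1104w^2 + 5904w + 3888) + (-(775/16)w^2 - (3875/16)w - 20925/16)
  192w^3 + 1104w^2 + 5904w + 3888 = (-(3072/775)w - 2304/775)(-(775/16)w^2 - (3875/16)w - 20925/16) + (0)
Last nonzero remainder: -(775/16)w^2 - (3875/16)w - 20925/16. Dividing through by -775/16 gives the monic gcd w^2 + 5w + 27.
Cancel w^2 + 5w + 27 from numerator and denominator to get the reduced form.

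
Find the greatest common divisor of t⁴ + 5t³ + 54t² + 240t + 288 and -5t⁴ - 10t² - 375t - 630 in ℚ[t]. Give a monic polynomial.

By polynomial division,
  t⁴ + 5t³ + 54t² + 240t + 288 = (-1/5)(-5t⁴ - 10t² - 375t - 630) + (5t³ + 52t² + 165t + 162)
  -5t⁴ - 10t² - 375t - 630 = (-t + 52/5)(5t³ + 52t² + 165t + 162) + (-(1929/5)t² - 1929t - 11574/5)
  5t³ + 52t² + 165t + 162 = (-(25/1929)t - 45/643)(-(1929/5)t² - 1929t - 11574/5) + (0)
Last nonzero remainder: -(1929/5)t² - 1929t - 11574/5. Dividing through by -1929/5 gives the monic gcd t² + 5t + 6.

t² + 5t + 6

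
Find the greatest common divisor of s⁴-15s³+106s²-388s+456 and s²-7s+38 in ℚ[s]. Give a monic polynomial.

By polynomial division,
  s⁴-15s³+106s²-388s+456 = (s²-8s+12)(s²-7s+38) + (0)
The last nonzero remainder s²-7s+38 is already monic.

s²-7s+38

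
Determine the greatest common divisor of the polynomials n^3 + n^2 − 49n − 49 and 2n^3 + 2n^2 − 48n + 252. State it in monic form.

By polynomial division,
  n^3 + n^2 − 49n − 49 = (1/2)(2n^3 + 2n^2 − 48n + 252) + (−25n − 175)
  2n^3 + 2n^2 − 48n + 252 = (−(2/25)n^2 + (12/25)n − 36/25)(−25n − 175) + (0)
Last nonzero remainder: −25n − 175. Dividing through by −25 gives the monic gcd n + 7.

n + 7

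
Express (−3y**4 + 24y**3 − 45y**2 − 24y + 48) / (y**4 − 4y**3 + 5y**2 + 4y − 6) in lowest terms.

(−3y**2 + 24y − 48)/(y**2 − 4y + 6)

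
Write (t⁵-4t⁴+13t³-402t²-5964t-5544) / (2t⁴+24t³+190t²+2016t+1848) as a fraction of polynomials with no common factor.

(t²-5t-66)/(2t+22)

Repeated division with remainder:
  t⁵-4t⁴+13t³-402t²-5964t-5544 = ((1/2)t-8)(2t⁴+24t³+190t²+2016t+1848) + (110t³+110t²+9240t+9240)
  2t⁴+24t³+190t²+2016t+1848 = ((1/55)t+1/5)(110t³+110t²+9240t+9240) + (0)
Last nonzero remainder: 110t³+110t²+9240t+9240. Dividing through by 110 gives the monic gcd t³+t²+84t+84.
Cancel t³+t²+84t+84 from numerator and denominator to get the reduced form.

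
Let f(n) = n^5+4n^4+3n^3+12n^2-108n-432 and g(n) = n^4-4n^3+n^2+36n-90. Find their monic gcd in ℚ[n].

Euclidean algorithm in ℚ[n]:
  n^5+4n^4+3n^3+12n^2-108n-432 = (n+8)(n^4-4n^3+n^2+36n-90) + (34n^3-32n^2-306n+288)
  n^4-4n^3+n^2+36n-90 = ((1/34)n-26/289)(34n^3-32n^2-306n+288) + ((2058/289)n^2-18522/289)
  34n^3-32n^2-306n+288 = ((4913/1029)n-4624/1029)((2058/289)n^2-18522/289) + (0)
Last nonzero remainder: (2058/289)n^2-18522/289. Dividing through by 2058/289 gives the monic gcd n^2-9.

n^2-9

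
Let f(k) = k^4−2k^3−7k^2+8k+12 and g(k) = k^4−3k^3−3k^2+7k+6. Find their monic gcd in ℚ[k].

Euclidean algorithm in ℚ[k]:
  k^4−2k^3−7k^2+8k+12 = (k^4−3k^3−3k^2+7k+6) + (k^3−4k^2+k+6)
  k^4−3k^3−3k^2+7k+6 = (k+1)(k^3−4k^2+k+6) + (0)
The last nonzero remainder k^3−4k^2+k+6 is already monic.

k^3−4k^2+k+6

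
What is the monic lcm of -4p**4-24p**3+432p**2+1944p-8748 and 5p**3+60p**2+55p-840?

p**6+21p**5+38p**4-1770p**3-11151p**2+5589p+122472

Apply the Euclidean algorithm:
  -4p**4-24p**3+432p**2+1944p-8748 = (-(4/5)p+24/5)(5p**3+60p**2+55p-840) + (188p**2+1008p-4716)
  5p**3+60p**2+55p-840 = ((5/188)p+390/2209)(188p**2+1008p-4716) + ((5440/2209)p-16320/2209)
  188p**2+1008p-4716 = ((103823/1360)p+868137/1360)((5440/2209)p-16320/2209) + (0)
Last nonzero remainder: (5440/2209)p-16320/2209. Dividing through by 5440/2209 gives the monic gcd p-3.
Then lcm(f, g) = f·g / gcd(f, g); expanding and making the result monic gives the answer.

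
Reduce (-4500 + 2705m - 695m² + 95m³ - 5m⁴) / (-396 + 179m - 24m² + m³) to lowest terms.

Apply the Euclidean algorithm:
  -5m⁴ + 95m³ - 695m² + 2705m - 4500 = (-5m - 25)(m³ - 24m² + 179m - 396) + (-400m² + 5200m - 14400)
  m³ - 24m² + 179m - 396 = (-(1/400)m + 11/400)(-400m² + 5200m - 14400) + (0)
Last nonzero remainder: -400m² + 5200m - 14400. Dividing through by -400 gives the monic gcd m² - 13m + 36.
Cancel m² - 13m + 36 from numerator and denominator to get the reduced form.

(-125 + 30m - 5m²)/(-11 + m)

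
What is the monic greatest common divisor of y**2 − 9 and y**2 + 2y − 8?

1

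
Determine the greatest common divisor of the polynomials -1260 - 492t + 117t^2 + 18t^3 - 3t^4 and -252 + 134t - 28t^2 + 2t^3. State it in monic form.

Repeated division with remainder:
  -3t^4 + 18t^3 + 117t^2 - 492t - 1260 = (-(3/2)t - 12)(2t^3 - 28t^2 + 134t - 252) + (-18t^2 + 738t - 4284)
  2t^3 - 28t^2 + 134t - 252 = (-(1/9)t - 3)(-18t^2 + 738t - 4284) + (1872t - 13104)
  -18t^2 + 738t - 4284 = (-(1/104)t + 17/52)(1872t - 13104) + (0)
Last nonzero remainder: 1872t - 13104. Dividing through by 1872 gives the monic gcd t - 7.

-7 + t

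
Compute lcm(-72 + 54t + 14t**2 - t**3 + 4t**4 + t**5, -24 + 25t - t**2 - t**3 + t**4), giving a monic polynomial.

-576 + 648t - 122t**2 + 4t**3 + 49t**4 - 5t**5 + t**6 + t**7

By polynomial division,
  t**5 + 4t**4 - t**3 + 14t**2 + 54t - 72 = (t + 5)(t**4 - t**3 - t**2 + 25t - 24) + (5t**3 - 6t**2 - 47t + 48)
  t**4 - t**3 - t**2 + 25t - 24 = ((1/5)t + 1/25)(5t**3 - 6t**2 - 47t + 48) + ((216/25)t**2 + (432/25)t - 648/25)
  5t**3 - 6t**2 - 47t + 48 = ((125/216)t - 50/27)((216/25)t**2 + (432/25)t - 648/25) + (0)
Last nonzero remainder: (216/25)t**2 + (432/25)t - 648/25. Dividing through by 216/25 gives the monic gcd t**2 + 2t - 3.
Then lcm(f, g) = f·g / gcd(f, g); expanding and making the result monic gives the answer.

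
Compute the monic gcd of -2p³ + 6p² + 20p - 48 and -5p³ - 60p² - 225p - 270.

Euclidean algorithm in ℚ[p]:
  -2p³ + 6p² + 20p - 48 = (2/5)(-5p³ - 60p² - 225p - 270) + (30p² + 110p + 60)
  -5p³ - 60p² - 225p - 270 = (-(1/6)p - 25/18)(30p² + 110p + 60) + (-(560/9)p - 560/3)
  30p² + 110p + 60 = (-(27/56)p - 9/28)(-(560/9)p - 560/3) + (0)
Last nonzero remainder: -(560/9)p - 560/3. Dividing through by -560/9 gives the monic gcd p + 3.

p + 3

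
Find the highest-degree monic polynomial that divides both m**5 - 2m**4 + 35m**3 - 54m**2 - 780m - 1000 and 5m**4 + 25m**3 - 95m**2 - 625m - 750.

By polynomial division,
  m**5 - 2m**4 + 35m**3 - 54m**2 - 780m - 1000 = ((1/5)m - 7/5)(5m**4 + 25m**3 - 95m**2 - 625m - 750) + (89m**3 - 62m**2 - 1505m - 2050)
  5m**4 + 25m**3 - 95m**2 - 625m - 750 = ((5/89)m + 2535/7921)(89m**3 - 62m**2 - 1505m - 2050) + ((74400/7921)m**2 - (223200/7921)m - 744000/7921)
  89m**3 - 62m**2 - 1505m - 2050 = ((704969/74400)m + 324761/14880)((74400/7921)m**2 - (223200/7921)m - 744000/7921) + (0)
Last nonzero remainder: (74400/7921)m**2 - (223200/7921)m - 744000/7921. Dividing through by 74400/7921 gives the monic gcd m**2 - 3m - 10.

m**2 - 3m - 10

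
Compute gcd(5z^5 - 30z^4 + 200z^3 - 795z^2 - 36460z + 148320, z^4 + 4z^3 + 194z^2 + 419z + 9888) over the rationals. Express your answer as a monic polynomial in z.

Apply the Euclidean algorithm:
  5z^5 - 30z^4 + 200z^3 - 795z^2 - 36460z + 148320 = (5z - 50)(z^4 + 4z^3 + 194z^2 + 419z + 9888) + (-570z^3 + 6810z^2 - 64950z + 642720)
  z^4 + 4z^3 + 194z^2 + 419z + 9888 = (-(1/570)z - 101/3610)(-570z^3 + 6810z^2 - 64950z + 642720) + ((97680/361)z^2 - (97680/361)z + 10061040/361)
  -570z^3 + 6810z^2 - 64950z + 642720 = (-(6859/3256)z + 9386/407)((97680/361)z^2 - (97680/361)z + 10061040/361) + (0)
Last nonzero remainder: (97680/361)z^2 - (97680/361)z + 10061040/361. Dividing through by 97680/361 gives the monic gcd z^2 - z + 103.

z^2 - z + 103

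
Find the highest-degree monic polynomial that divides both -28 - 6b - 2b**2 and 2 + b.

Euclidean algorithm in ℚ[b]:
  -2b**2 - 6b - 28 = (-2b - 2)(b + 2) + (-24)
  b + 2 = (-(1/24)b - 1/12)(-24) + (0)
The last nonzero remainder is the constant -24, so the polynomials are coprime and gcd = 1.

1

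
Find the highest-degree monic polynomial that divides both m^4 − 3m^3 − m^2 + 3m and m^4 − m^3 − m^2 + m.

m^3 − m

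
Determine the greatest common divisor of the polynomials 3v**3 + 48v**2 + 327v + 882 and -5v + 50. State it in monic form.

Repeated division with remainder:
  3v**3 + 48v**2 + 327v + 882 = (-(3/5)v**2 - (78/5)v - 1107/5)(-5v + 50) + (11952)
  -5v + 50 = (-(5/11952)v + 25/5976)(11952) + (0)
The last nonzero remainder is the constant 11952, so the polynomials are coprime and gcd = 1.

1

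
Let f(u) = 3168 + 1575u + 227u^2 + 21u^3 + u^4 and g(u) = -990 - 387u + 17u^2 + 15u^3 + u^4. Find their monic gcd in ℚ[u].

By polynomial division,
  u^4 + 21u^3 + 227u^2 + 1575u + 3168 = (u^4 + 15u^3 + 17u^2 - 387u - 990) + (6u^3 + 210u^2 + 1962u + 4158)
  u^4 + 15u^3 + 17u^2 - 387u - 990 = ((1/6)u - 10/3)(6u^3 + 210u^2 + 1962u + 4158) + (390u^2 + 5460u + 12870)
  6u^3 + 210u^2 + 1962u + 4158 = ((1/65)u + 21/65)(390u^2 + 5460u + 12870) + (0)
Last nonzero remainder: 390u^2 + 5460u + 12870. Dividing through by 390 gives the monic gcd u^2 + 14u + 33.

33 + 14u + u^2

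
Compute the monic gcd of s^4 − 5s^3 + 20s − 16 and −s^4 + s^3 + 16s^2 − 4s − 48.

s^3 − 4s^2 − 4s + 16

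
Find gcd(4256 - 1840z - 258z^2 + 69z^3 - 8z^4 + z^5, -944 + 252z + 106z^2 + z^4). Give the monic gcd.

-8 + 2z + z^2

Apply the Euclidean algorithm:
  z^5 - 8z^4 + 69z^3 - 258z^2 - 1840z + 4256 = (z - 8)(z^4 + 106z^2 + 252z - 944) + (-37z^3 + 338z^2 + 1120z - 3296)
  z^4 + 106z^2 + 252z - 944 = (-(1/37)z - 338/1369)(-37z^3 + 338z^2 + 1120z - 3296) + ((300798/1369)z^2 + (601596/1369)z - 2406384/1369)
  -37z^3 + 338z^2 + 1120z - 3296 = (-(50653/300798)z + 282014/150399)((300798/1369)z^2 + (601596/1369)z - 2406384/1369) + (0)
Last nonzero remainder: (300798/1369)z^2 + (601596/1369)z - 2406384/1369. Dividing through by 300798/1369 gives the monic gcd z^2 + 2z - 8.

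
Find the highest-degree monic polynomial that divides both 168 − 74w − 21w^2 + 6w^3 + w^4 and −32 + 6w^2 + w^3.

−8 + 2w + w^2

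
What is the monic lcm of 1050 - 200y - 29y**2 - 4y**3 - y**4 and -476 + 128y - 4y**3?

-17850 + 10750y - 1957y**2 + 65y**3 + 18y**4 - 3y**5 + y**6

Euclidean algorithm in ℚ[y]:
  -y**4 - 4y**3 - 29y**2 - 200y + 1050 = ((1/4)y + 1)(-4y**3 + 128y - 476) + (-61y**2 - 209y + 1526)
  -4y**3 + 128y - 476 = ((4/61)y - 836/3721)(-61y**2 - 209y + 1526) + (-(70780/3721)y - 495460/3721)
  -61y**2 - 209y + 1526 = ((226981/70780)y - 405589/35390)(-(70780/3721)y - 495460/3721) + (0)
Last nonzero remainder: -(70780/3721)y - 495460/3721. Dividing through by -70780/3721 gives the monic gcd y + 7.
Then lcm(f, g) = f·g / gcd(f, g); expanding and making the result monic gives the answer.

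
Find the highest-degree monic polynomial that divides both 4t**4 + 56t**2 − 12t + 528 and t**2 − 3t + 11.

Repeated division with remainder:
  4t**4 + 56t**2 − 12t + 528 = (4t**2 + 12t + 48)(t**2 − 3t + 11) + (0)
The last nonzero remainder t**2 − 3t + 11 is already monic.

t**2 − 3t + 11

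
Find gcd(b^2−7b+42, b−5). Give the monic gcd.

1

By polynomial division,
  b^2−7b+42 = (b−2)(b−5) + (32)
  b−5 = ((1/32)b−5/32)(32) + (0)
The last nonzero remainder is the constant 32, so the polynomials are coprime and gcd = 1.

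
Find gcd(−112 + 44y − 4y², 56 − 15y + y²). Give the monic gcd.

Apply the Euclidean algorithm:
  −4y² + 44y − 112 = (−4)(y² − 15y + 56) + (−16y + 112)
  y² − 15y + 56 = (−(1/16)y + 1/2)(−16y + 112) + (0)
Last nonzero remainder: −16y + 112. Dividing through by −16 gives the monic gcd y − 7.

−7 + y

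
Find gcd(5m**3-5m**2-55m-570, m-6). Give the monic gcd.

m-6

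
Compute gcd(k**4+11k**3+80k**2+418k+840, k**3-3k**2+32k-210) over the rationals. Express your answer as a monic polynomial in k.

Euclidean algorithm in ℚ[k]:
  k**4+11k**3+80k**2+418k+840 = (k+14)(k**3-3k**2+32k-210) + (90k**2+180k+3780)
  k**3-3k**2+32k-210 = ((1/90)k-1/18)(90k**2+180k+3780) + (0)
Last nonzero remainder: 90k**2+180k+3780. Dividing through by 90 gives the monic gcd k**2+2k+42.

k**2+2k+42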